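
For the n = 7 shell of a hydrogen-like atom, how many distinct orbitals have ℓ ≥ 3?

40

For n = 7, ℓ ranges over 0 … 6.
Contributions: ℓ=3 → 7; ℓ=4 → 9; ℓ=5 → 11; ℓ=6 → 13.
Total orbitals: 7 + 9 + 11 + 13 = 40.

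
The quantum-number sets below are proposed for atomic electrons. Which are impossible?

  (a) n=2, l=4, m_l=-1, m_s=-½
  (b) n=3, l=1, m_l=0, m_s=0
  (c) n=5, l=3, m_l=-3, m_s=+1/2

(a) and (b)

(a) has l = 4 ≥ n = 2, violating 0 ≤ l ≤ n−1.
(b) has m_s = 0, but an electron's spin must be ±1/2.
The remaining set (c) satisfies all four rules.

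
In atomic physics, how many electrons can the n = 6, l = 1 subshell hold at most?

A subshell with l = 1 has 2l+1 = 3 orbitals, each holding 2 electrons (spin ±1/2), so 3 × 2 = 6.

6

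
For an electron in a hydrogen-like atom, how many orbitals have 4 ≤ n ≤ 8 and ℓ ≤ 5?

Work shell by shell — for each n, count the (ℓ, m_ℓ) pairs that satisfy ℓ ≤ 5:
n=4 → 16; n=5 → 25; n=6 → 36; n=7 → 36; n=8 → 36.
Total orbitals: 16 + 25 + 36 + 36 + 36 = 149.

149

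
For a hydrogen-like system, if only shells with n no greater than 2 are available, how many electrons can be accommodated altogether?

Total orbitals = 1² + 2² = 5. Doubling for spin gives 10 electrons.

10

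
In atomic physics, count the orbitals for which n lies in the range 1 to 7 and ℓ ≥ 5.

Treat each shell separately and count matching orbitals:
n=6 → 11; n=7 → 24.
Total orbitals: 11 + 24 = 35.

35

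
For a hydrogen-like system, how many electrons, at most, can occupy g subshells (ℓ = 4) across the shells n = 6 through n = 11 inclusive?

A g subshell (ℓ = 4) exists for every n ≥ 5, so shells n = 6, 7, 8, 9, 10, 11 each contribute one — 6 subshells.
Since each g subshell holds 2(2·4+1) = 18 electrons, the total is 6 × 18 = 108.

108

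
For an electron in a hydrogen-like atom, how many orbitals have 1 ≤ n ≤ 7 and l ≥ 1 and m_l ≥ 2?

35

Work shell by shell — for each n, count the (l, m_l) pairs that satisfy l ≥ 1 and m_l ≥ 2:
n=3 → 1; n=4 → 3; n=5 → 6; n=6 → 10; n=7 → 15.
Total orbitals: 1 + 3 + 6 + 10 + 15 = 35.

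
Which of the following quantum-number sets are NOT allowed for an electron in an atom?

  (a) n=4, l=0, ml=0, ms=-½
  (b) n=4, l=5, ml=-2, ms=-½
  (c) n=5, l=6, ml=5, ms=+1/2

(b) and (c)

(b) has l = 5 ≥ n = 4, violating 0 ≤ l ≤ n−1.
(c) has l = 6 ≥ n = 5, violating 0 ≤ l ≤ n−1.
The remaining set (a) satisfies all four rules.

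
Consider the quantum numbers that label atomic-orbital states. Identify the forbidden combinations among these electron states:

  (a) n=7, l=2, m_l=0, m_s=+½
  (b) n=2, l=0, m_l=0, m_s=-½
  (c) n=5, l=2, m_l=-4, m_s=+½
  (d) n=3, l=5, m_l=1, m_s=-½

(c) and (d)

(c) has |m_l| = 4 > l = 2, violating −l ≤ m_l ≤ l.
(d) has l = 5 ≥ n = 3, violating 0 ≤ l ≤ n−1.
The remaining sets (a), (b) satisfy all four rules.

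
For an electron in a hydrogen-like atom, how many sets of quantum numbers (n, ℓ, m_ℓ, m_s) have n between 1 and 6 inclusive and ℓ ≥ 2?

140

Per-shell orbital counts meeting the constraint:
n=3 → 5; n=4 → 12; n=5 → 21; n=6 → 32.
Orbitals: 5 + 12 + 21 + 32 = 70. Including both spin states (m_s = ±1/2) gives 2 × 70 = 140 states.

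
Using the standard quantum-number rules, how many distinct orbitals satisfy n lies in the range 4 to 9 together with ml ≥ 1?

Per-shell orbital counts meeting the constraint:
n=4 → 6; n=5 → 10; n=6 → 15; n=7 → 21; n=8 → 28; n=9 → 36.
Total orbitals: 6 + 10 + 15 + 21 + 28 + 36 = 116.

116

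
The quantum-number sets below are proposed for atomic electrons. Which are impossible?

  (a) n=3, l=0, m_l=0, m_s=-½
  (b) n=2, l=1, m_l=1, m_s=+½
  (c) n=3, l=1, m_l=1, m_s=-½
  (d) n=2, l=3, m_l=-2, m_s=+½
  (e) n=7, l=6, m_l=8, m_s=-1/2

(d) and (e)

(d) has l = 3 ≥ n = 2, violating 0 ≤ l ≤ n−1.
(e) has |m_l| = 8 > l = 6, violating −l ≤ m_l ≤ l.
The remaining sets (a), (b), (c) satisfy all four rules.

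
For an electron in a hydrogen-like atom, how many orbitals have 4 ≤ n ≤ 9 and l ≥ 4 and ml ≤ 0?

Per-shell orbital counts meeting the constraint:
n=5 → 5; n=6 → 11; n=7 → 18; n=8 → 26; n=9 → 35.
Total orbitals: 5 + 11 + 18 + 26 + 35 = 95.

95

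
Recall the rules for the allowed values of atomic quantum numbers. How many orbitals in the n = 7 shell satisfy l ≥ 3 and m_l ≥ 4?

6

Go through l = 0, …, 6 (the values permitted for n = 7).
Contributions: l=4 → 1; l=5 → 2; l=6 → 3.
Total orbitals: 1 + 2 + 3 = 6.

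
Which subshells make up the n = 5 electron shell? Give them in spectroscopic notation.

5s, 5p, 5d, 5f, 5g

For n = 5, l runs from 0 to 4. In spectroscopic notation l = 0,1,2,… ↔ s,p,d,f,g,h,i, so the subshells are 5s, 5p, 5d, 5f, 5g.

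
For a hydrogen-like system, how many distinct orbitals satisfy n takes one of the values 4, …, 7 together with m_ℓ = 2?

14

Count contributing orbitals for each principal shell:
n=4 → 2; n=5 → 3; n=6 → 4; n=7 → 5.
Total orbitals: 2 + 3 + 4 + 5 = 14.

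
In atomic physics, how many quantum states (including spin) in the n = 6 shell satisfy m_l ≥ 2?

20

Per l-value: l=2 → 1; l=3 → 2; l=4 → 3; l=5 → 4.
Orbitals: 1 + 2 + 3 + 4 = 10. Each orbital carries two spin states, so 10 × 2 = 20 states.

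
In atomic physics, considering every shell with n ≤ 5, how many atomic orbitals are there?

55

Total orbitals = 1² + 2² + 3² + 4² + 5² = 55.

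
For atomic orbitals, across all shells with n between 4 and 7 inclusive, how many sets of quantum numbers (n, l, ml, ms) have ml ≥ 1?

104

Per-shell orbital counts meeting the constraint:
n=4 → 6; n=5 → 10; n=6 → 15; n=7 → 21.
Orbitals: 6 + 10 + 15 + 21 = 52. Including both spin states (ms = ±1/2) gives 2 × 52 = 104 states.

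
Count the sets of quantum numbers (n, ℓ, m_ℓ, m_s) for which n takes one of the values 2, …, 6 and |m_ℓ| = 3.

24

For each n in the range, tally the orbitals obeying |m_ℓ| = 3:
n=4 → 2; n=5 → 4; n=6 → 6.
Orbitals: 2 + 4 + 6 = 12. Including both spin states (m_s = ±1/2) gives 2 × 12 = 24 states.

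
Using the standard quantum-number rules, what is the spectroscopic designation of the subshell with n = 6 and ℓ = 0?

ℓ = 0 corresponds to the letter 's', so the subshell is 6s.

6s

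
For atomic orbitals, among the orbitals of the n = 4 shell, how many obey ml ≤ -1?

6

Go through l = 0, …, 3 (the values permitted for n = 4).
Contributions: l=1 → 1; l=2 → 2; l=3 → 3.
Total orbitals: 1 + 2 + 3 = 6.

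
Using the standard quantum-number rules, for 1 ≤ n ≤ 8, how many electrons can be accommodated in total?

408

Total orbitals = 1² + 2² + 3² + 4² + 5² + 6² + 7² + 8² = 204. Doubling for spin gives 408 electrons.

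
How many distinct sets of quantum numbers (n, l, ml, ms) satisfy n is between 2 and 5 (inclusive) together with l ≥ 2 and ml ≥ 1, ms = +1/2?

16

Go shell by shell, enumerating (l, ml) with l ≥ 2 and ml ≥ 1:
n=3 → 2; n=4 → 5; n=5 → 9.
Orbitals: 2 + 5 + 9 = 16. With ms fixed to +1/2 there is one state per orbital, so 16 states.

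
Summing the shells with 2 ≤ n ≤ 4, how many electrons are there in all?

Shell n has n² orbitals: 2²=4 + 3²=9 + 4²=16 = 29 orbitals.
Two spin states per orbital: 2 × 29 = 58 electrons.

58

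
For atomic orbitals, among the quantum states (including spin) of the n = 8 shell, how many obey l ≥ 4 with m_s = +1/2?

48

The (l, m_l) pairs meeting l ≥ 4 give: l=4 → 9; l=5 → 11; l=6 → 13; l=7 → 15.
Orbitals: 9 + 11 + 13 + 15 = 48. With m_s fixed to a single value there is one state per orbital, giving 48 states.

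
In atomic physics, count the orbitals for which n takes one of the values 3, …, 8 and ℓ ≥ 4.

Count contributing orbitals for each principal shell:
n=5 → 9; n=6 → 20; n=7 → 33; n=8 → 48.
Total orbitals: 9 + 20 + 33 + 48 = 110.

110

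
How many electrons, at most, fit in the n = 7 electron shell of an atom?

A shell holds 2n² electrons: 2 × 7² = 2 × 49 = 98.

98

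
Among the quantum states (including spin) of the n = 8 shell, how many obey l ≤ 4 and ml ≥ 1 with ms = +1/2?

10

For n = 8, l ranges over 0 … 7.
The (l, ml) pairs meeting l ≤ 4 and ml ≥ 1 give: l=1 → 1; l=2 → 2; l=3 → 3; l=4 → 4.
Orbitals: 1 + 2 + 3 + 4 = 10. With ms fixed to a single value there is one state per orbital, giving 10 states.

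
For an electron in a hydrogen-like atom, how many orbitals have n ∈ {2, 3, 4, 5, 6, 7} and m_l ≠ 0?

Go shell by shell, enumerating (l, m_l) with m_l ≠ 0:
n=2 → 2; n=3 → 6; n=4 → 12; n=5 → 20; n=6 → 30; n=7 → 42.
Total orbitals: 2 + 6 + 12 + 20 + 30 + 42 = 112.

112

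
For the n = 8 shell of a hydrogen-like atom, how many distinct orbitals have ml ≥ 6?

Contributions: l=6 → 1; l=7 → 2.
Total orbitals: 1 + 2 = 3.

3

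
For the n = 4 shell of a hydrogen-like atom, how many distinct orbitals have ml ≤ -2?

3

The n = 4 shell has l = 0 through 3; check each.
Orbitals with ml ≤ -2, by l: l=2 → 1; l=3 → 2.
Total orbitals: 1 + 2 = 3.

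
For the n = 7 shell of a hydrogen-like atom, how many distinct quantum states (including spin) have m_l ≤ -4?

12

Orbitals with m_l ≤ -4, by l: l=4 → 1; l=5 → 2; l=6 → 3.
Orbitals: 1 + 2 + 3 = 6. Each orbital carries two spin states, so 6 × 2 = 12 states.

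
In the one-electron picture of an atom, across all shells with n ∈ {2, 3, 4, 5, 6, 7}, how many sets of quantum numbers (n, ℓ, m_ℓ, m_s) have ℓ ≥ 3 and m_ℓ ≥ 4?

Count contributing orbitals for each principal shell:
n=5 → 1; n=6 → 3; n=7 → 6.
Orbitals: 1 + 3 + 6 = 10. Including both spin states (m_s = ±1/2) gives 2 × 10 = 20 states.

20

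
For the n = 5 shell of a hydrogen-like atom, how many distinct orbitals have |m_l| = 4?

2

The n = 5 shell has l = 0 through 4; check each.
The (l, m_l) pairs meeting |m_l| = 4 give: l=4 → 2.
Total orbitals: 2.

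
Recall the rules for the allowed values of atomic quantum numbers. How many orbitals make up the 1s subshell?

A subshell has 2ℓ+1 orbitals; with ℓ = 0, that's 1.

1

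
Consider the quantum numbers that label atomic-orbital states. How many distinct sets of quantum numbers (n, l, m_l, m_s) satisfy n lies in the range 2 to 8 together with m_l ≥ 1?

168

For each n in the range, tally the orbitals obeying m_l ≥ 1:
n=2 → 1; n=3 → 3; n=4 → 6; n=5 → 10; n=6 → 15; n=7 → 21; n=8 → 28.
Orbitals: 1 + 3 + 6 + 10 + 15 + 21 + 28 = 84. Including both spin states (m_s = ±1/2) gives 2 × 84 = 168 states.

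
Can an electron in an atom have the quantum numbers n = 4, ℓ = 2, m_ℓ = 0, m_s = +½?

n = 4 is a positive integer. ℓ = 2 satisfies 0 ≤ ℓ ≤ n−1 = 3. m_ℓ = 0 lies in the range −ℓ … +ℓ (here −2 … 2). m_s = +1/2 is one of ±1/2.
All four constraints are satisfied.

Valid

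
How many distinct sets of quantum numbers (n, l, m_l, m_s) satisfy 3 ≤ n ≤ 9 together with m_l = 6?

12

Treat each shell separately and count matching orbitals:
n=7 → 1; n=8 → 2; n=9 → 3.
Orbitals: 1 + 2 + 3 = 6. Including both spin states (m_s = ±1/2) gives 2 × 6 = 12 states.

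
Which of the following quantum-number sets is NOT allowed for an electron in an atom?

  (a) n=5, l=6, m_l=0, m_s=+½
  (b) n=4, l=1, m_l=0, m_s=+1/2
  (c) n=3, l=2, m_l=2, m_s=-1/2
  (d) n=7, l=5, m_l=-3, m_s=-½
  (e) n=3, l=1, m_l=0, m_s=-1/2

(a)

(a) has l = 6 ≥ n = 5, violating 0 ≤ l ≤ n−1.
The remaining sets (b), (c), (d), (e) satisfy all four rules.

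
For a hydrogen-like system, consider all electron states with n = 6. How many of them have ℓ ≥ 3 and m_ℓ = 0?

6

For n = 6, ℓ ranges over 0 … 5.
The (ℓ, m_ℓ) pairs meeting ℓ ≥ 3 and m_ℓ = 0 give: ℓ=3 → 1; ℓ=4 → 1; ℓ=5 → 1.
Orbitals: 1 + 1 + 1 = 3. Each orbital carries two spin states, so 3 × 2 = 6 states.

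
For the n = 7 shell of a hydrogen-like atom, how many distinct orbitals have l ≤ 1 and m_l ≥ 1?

1

Contributions: l=1 → 1.
Total orbitals: 1.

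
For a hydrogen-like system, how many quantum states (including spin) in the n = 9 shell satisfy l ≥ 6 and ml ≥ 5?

18

The (l, ml) pairs meeting l ≥ 6 and ml ≥ 5 give: l=6 → 2; l=7 → 3; l=8 → 4.
Orbitals: 2 + 3 + 4 = 9. Each orbital carries two spin states, so 9 × 2 = 18 states.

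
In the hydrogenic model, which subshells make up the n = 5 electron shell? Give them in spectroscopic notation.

For n = 5, ℓ runs from 0 to 4. In spectroscopic notation ℓ = 0,1,2,… ↔ s,p,d,f,g,h,i, so the subshells are 5s, 5p, 5d, 5f, 5g.

5s, 5p, 5d, 5f, 5g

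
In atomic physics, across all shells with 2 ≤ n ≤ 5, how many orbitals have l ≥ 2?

Per-shell orbital counts meeting the constraint:
n=3 → 5; n=4 → 12; n=5 → 21.
Total orbitals: 5 + 12 + 21 = 38.

38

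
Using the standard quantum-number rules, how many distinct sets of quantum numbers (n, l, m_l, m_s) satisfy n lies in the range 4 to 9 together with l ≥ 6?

172

Per-shell orbital counts meeting the constraint:
n=7 → 13; n=8 → 28; n=9 → 45.
Orbitals: 13 + 28 + 45 = 86. Including both spin states (m_s = ±1/2) gives 2 × 86 = 172 states.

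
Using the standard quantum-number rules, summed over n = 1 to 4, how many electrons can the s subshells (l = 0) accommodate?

An s subshell (l = 0) exists for every n ≥ 1, so shells n = 1, 2, 3, 4 each contribute one — 4 subshells.
Since each s subshell holds 2(2·0+1) = 2 electrons, the total is 4 × 2 = 8.

8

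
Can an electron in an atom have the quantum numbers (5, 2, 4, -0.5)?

Invalid

The magnetic quantum number must satisfy −l ≤ ml ≤ l. With l = 2, ml can only be -2, -1, 0, 1, 2, so ml = 4 is forbidden.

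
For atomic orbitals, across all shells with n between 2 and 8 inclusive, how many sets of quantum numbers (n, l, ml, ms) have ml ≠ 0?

336

Per-shell orbital counts meeting the constraint:
n=2 → 2; n=3 → 6; n=4 → 12; n=5 → 20; n=6 → 30; n=7 → 42; n=8 → 56.
Orbitals: 2 + 6 + 12 + 20 + 30 + 42 + 56 = 168. Including both spin states (ms = ±1/2) gives 2 × 168 = 336 states.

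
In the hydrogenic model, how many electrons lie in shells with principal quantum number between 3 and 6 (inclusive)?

Shell n has n² orbitals: 3²=9 + 4²=16 + 5²=25 + 6²=36 = 86 orbitals.
Two spin states per orbital: 2 × 86 = 172 electrons.

172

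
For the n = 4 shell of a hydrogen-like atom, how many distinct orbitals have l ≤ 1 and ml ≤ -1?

With n = 4 the allowed l are 0, 1, …, 3.
Per l-value: l=1 → 1.
Total orbitals: 1.

1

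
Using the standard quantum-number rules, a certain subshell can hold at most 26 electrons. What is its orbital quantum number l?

2(2l+1) = 26 ⇒ 2l+1 = 13 ⇒ l = 6.

l = 6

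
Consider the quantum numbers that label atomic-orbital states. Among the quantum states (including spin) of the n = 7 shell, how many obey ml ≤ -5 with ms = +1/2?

Go through l = 0, …, 6 (the values permitted for n = 7).
Per l-value: l=5 → 1; l=6 → 2.
Orbitals: 1 + 2 = 3. With ms fixed to a single value there is one state per orbital, giving 3 states.

3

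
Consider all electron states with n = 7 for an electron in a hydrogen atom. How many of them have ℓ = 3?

Contributions: ℓ=3 → 7.
Orbitals: 7. Each orbital carries two spin states, so 7 × 2 = 14 states.

14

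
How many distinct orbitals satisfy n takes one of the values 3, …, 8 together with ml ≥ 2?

Work shell by shell — for each n, count the (l, ml) pairs that satisfy ml ≥ 2:
n=3 → 1; n=4 → 3; n=5 → 6; n=6 → 10; n=7 → 15; n=8 → 21.
Total orbitals: 1 + 3 + 6 + 10 + 15 + 21 = 56.

56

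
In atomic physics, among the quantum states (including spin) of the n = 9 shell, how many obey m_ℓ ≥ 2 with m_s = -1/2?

With n = 9 the allowed ℓ are 0, 1, …, 8.
Per ℓ-value: ℓ=2 → 1; ℓ=3 → 2; ℓ=4 → 3; ℓ=5 → 4; ℓ=6 → 5; ℓ=7 → 6; ℓ=8 → 7.
Orbitals: 1 + 2 + 3 + 4 + 5 + 6 + 7 = 28. With m_s fixed to a single value there is one state per orbital, giving 28 states.

28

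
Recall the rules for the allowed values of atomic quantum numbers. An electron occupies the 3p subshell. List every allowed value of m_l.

-1, 0, 1

The 3p subshell has l = 1, and m_l takes every integer from −l to +l. With l = 1 that gives the 3 values -1, 0, 1.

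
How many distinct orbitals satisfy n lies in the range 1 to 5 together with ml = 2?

Treat each shell separately and count matching orbitals:
n=3 → 1; n=4 → 2; n=5 → 3.
Total orbitals: 1 + 2 + 3 = 6.

6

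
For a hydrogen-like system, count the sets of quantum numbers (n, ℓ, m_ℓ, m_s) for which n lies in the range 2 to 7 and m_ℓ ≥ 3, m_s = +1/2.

20

Work shell by shell — for each n, count the (ℓ, m_ℓ) pairs that satisfy m_ℓ ≥ 3:
n=4 → 1; n=5 → 3; n=6 → 6; n=7 → 10.
Orbitals: 1 + 3 + 6 + 10 = 20. With m_s fixed to +1/2 there is one state per orbital, so 20 states.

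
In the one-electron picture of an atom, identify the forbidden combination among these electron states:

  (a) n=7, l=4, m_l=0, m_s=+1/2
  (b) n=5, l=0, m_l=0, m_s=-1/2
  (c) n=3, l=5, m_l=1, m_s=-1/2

(c) has l = 5 ≥ n = 3, violating 0 ≤ l ≤ n−1.
The remaining sets (a), (b) satisfy all four rules.

(c)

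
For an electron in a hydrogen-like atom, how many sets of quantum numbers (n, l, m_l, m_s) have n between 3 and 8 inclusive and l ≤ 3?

178

Work shell by shell — for each n, count the (l, m_l) pairs that satisfy l ≤ 3:
n=3 → 9; n=4 → 16; n=5 → 16; n=6 → 16; n=7 → 16; n=8 → 16.
Orbitals: 9 + 16 + 16 + 16 + 16 + 16 = 89. Including both spin states (m_s = ±1/2) gives 2 × 89 = 178 states.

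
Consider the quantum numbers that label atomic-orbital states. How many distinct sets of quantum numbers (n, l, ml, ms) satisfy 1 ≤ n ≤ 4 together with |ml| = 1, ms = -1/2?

12

Per-shell orbital counts meeting the constraint:
n=2 → 2; n=3 → 4; n=4 → 6.
Orbitals: 2 + 4 + 6 = 12. With ms fixed to -1/2 there is one state per orbital, so 12 states.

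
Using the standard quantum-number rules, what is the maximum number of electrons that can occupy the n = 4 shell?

32

A shell holds 2n² electrons: 2 × 4² = 2 × 16 = 32.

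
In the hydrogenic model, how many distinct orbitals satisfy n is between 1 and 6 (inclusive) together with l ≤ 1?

21

Count contributing orbitals for each principal shell:
n=1 → 1; n=2 → 4; n=3 → 4; n=4 → 4; n=5 → 4; n=6 → 4.
Total orbitals: 1 + 4 + 4 + 4 + 4 + 4 = 21.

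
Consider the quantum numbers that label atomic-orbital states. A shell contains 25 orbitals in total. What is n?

n = 5

n² = 25 ⇒ n = 5.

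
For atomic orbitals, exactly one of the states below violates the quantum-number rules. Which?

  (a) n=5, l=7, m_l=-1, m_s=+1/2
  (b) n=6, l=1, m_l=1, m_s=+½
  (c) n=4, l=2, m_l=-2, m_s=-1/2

(a)

(a) has l = 7 ≥ n = 5, violating 0 ≤ l ≤ n−1.
The remaining sets (b), (c) satisfy all four rules.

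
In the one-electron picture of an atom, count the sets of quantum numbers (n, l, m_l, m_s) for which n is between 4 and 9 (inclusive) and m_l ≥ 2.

Go shell by shell, enumerating (l, m_l) with m_l ≥ 2:
n=4 → 3; n=5 → 6; n=6 → 10; n=7 → 15; n=8 → 21; n=9 → 28.
Orbitals: 3 + 6 + 10 + 15 + 21 + 28 = 83. Including both spin states (m_s = ±1/2) gives 2 × 83 = 166 states.

166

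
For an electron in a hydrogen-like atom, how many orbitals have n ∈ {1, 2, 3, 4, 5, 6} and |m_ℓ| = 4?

Treat each shell separately and count matching orbitals:
n=5 → 2; n=6 → 4.
Total orbitals: 2 + 4 = 6.

6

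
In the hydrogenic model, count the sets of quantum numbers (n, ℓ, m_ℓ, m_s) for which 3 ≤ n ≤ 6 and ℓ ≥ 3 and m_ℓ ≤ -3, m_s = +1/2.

Per-shell orbital counts meeting the constraint:
n=4 → 1; n=5 → 3; n=6 → 6.
Orbitals: 1 + 3 + 6 = 10. With m_s fixed to +1/2 there is one state per orbital, so 10 states.

10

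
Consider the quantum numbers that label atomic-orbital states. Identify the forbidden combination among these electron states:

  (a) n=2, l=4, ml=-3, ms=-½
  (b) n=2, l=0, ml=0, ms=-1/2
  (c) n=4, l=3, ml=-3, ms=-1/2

(a) has l = 4 ≥ n = 2, violating 0 ≤ l ≤ n−1.
The remaining sets (b), (c) satisfy all four rules.

(a)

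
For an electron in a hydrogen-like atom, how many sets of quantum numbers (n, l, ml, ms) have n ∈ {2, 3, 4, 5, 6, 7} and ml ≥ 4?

20

Count contributing orbitals for each principal shell:
n=5 → 1; n=6 → 3; n=7 → 6.
Orbitals: 1 + 3 + 6 = 10. Including both spin states (ms = ±1/2) gives 2 × 10 = 20 states.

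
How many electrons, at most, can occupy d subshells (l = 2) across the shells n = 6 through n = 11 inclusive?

60

A d subshell (l = 2) exists for every n ≥ 3, so shells n = 6, 7, 8, 9, 10, 11 each contribute one — 6 subshells.
Since each d subshell holds 2(2·2+1) = 10 electrons, the total is 6 × 10 = 60.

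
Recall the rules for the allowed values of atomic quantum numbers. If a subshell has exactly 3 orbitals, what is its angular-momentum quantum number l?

2l+1 = 3 gives l = 1.

l = 1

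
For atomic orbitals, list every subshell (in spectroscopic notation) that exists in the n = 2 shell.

For n = 2, l runs from 0 to 1. In spectroscopic notation l = 0,1,2,… ↔ s,p,d,f,g,h,i, so the subshells are 2s, 2p.

2s, 2p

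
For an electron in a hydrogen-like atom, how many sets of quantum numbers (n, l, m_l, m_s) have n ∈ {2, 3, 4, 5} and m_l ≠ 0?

Go shell by shell, enumerating (l, m_l) with m_l ≠ 0:
n=2 → 2; n=3 → 6; n=4 → 12; n=5 → 20.
Orbitals: 2 + 6 + 12 + 20 = 40. Including both spin states (m_s = ±1/2) gives 2 × 40 = 80 states.

80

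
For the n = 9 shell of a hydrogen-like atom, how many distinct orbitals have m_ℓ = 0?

9

Orbitals with m_ℓ = 0, by ℓ: ℓ=0 → 1; ℓ=1 → 1; ℓ=2 → 1; ℓ=3 → 1; ℓ=4 → 1; ℓ=5 → 1; ℓ=6 → 1; ℓ=7 → 1; ℓ=8 → 1.
Total orbitals: 1 + 1 + 1 + 1 + 1 + 1 + 1 + 1 + 1 = 9.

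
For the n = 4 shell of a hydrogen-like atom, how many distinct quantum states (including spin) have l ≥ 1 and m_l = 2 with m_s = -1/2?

2

For n = 4, l ranges over 0 … 3.
Per l-value: l=2 → 1; l=3 → 1.
Orbitals: 1 + 1 = 2. With m_s fixed to a single value there is one state per orbital, giving 2 states.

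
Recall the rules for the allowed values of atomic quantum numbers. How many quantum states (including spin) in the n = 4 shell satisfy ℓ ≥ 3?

14

With n = 4 the allowed ℓ are 0, 1, …, 3.
The (ℓ, m_ℓ) pairs meeting ℓ ≥ 3 give: ℓ=3 → 7.
Orbitals: 7. Each orbital carries two spin states, so 7 × 2 = 14 states.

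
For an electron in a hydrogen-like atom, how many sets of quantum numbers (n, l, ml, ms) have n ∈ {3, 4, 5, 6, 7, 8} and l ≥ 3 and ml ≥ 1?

130

Work shell by shell — for each n, count the (l, ml) pairs that satisfy l ≥ 3 and ml ≥ 1:
n=4 → 3; n=5 → 7; n=6 → 12; n=7 → 18; n=8 → 25.
Orbitals: 3 + 7 + 12 + 18 + 25 = 65. Including both spin states (ms = ±1/2) gives 2 × 65 = 130 states.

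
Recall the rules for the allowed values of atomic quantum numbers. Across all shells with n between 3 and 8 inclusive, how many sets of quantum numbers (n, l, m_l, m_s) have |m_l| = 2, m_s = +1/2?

42

Treat each shell separately and count matching orbitals:
n=3 → 2; n=4 → 4; n=5 → 6; n=6 → 8; n=7 → 10; n=8 → 12.
Orbitals: 2 + 4 + 6 + 8 + 10 + 12 = 42. With m_s fixed to +1/2 there is one state per orbital, so 42 states.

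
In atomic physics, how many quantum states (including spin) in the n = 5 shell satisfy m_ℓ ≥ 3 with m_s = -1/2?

3

Go through ℓ = 0, …, 4 (the values permitted for n = 5).
Per ℓ-value: ℓ=3 → 1; ℓ=4 → 2.
Orbitals: 1 + 2 = 3. With m_s fixed to a single value there is one state per orbital, giving 3 states.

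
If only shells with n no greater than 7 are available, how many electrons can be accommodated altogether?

280

Total orbitals = 1² + 2² + 3² + 4² + 5² + 6² + 7² = 140. Doubling for spin gives 280 electrons.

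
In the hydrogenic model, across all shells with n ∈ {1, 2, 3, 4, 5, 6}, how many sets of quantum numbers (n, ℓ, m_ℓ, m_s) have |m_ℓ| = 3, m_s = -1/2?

Go shell by shell, enumerating (ℓ, m_ℓ) with |m_ℓ| = 3:
n=4 → 2; n=5 → 4; n=6 → 6.
Orbitals: 2 + 4 + 6 = 12. With m_s fixed to -1/2 there is one state per orbital, so 12 states.

12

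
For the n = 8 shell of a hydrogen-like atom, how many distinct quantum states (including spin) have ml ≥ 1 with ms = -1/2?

28

Contributions: l=1 → 1; l=2 → 2; l=3 → 3; l=4 → 4; l=5 → 5; l=6 → 6; l=7 → 7.
Orbitals: 1 + 2 + 3 + 4 + 5 + 6 + 7 = 28. With ms fixed to a single value there is one state per orbital, giving 28 states.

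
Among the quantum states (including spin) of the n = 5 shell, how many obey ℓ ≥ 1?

The n = 5 shell has ℓ = 0 through 4; check each.
Contributions: ℓ=1 → 3; ℓ=2 → 5; ℓ=3 → 7; ℓ=4 → 9.
Orbitals: 3 + 5 + 7 + 9 = 24. Each orbital carries two spin states, so 24 × 2 = 48 states.

48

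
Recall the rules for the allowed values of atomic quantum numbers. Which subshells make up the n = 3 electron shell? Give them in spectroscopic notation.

3s, 3p, 3d

For n = 3, l runs from 0 to 2. In spectroscopic notation l = 0,1,2,… ↔ s,p,d,f,g,h,i, so the subshells are 3s, 3p, 3d.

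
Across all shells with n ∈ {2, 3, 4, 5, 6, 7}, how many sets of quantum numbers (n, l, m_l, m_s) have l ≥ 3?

Per-shell orbital counts meeting the constraint:
n=4 → 7; n=5 → 16; n=6 → 27; n=7 → 40.
Orbitals: 7 + 16 + 27 + 40 = 90. Including both spin states (m_s = ±1/2) gives 2 × 90 = 180 states.

180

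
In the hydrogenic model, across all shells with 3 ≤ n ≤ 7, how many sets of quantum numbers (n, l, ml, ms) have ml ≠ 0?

For each n in the range, tally the orbitals obeying ml ≠ 0:
n=3 → 6; n=4 → 12; n=5 → 20; n=6 → 30; n=7 → 42.
Orbitals: 6 + 12 + 20 + 30 + 42 = 110. Including both spin states (ms = ±1/2) gives 2 × 110 = 220 states.

220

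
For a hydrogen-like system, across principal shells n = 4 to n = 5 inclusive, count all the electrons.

82

Shell n has n² orbitals: 4²=16 + 5²=25 = 41 orbitals.
Two spin states per orbital: 2 × 41 = 82 electrons.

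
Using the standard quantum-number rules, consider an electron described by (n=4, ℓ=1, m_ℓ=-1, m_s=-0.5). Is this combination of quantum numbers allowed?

n = 4 is a positive integer. ℓ = 1 satisfies 0 ≤ ℓ ≤ n−1 = 3. m_ℓ = -1 lies in the range −ℓ … +ℓ (here −1 … 1). m_s = -1/2 is one of ±1/2.
All four constraints are satisfied.

Valid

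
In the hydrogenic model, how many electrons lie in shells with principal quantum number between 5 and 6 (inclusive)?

Shell n has n² orbitals: 5²=25 + 6²=36 = 61 orbitals.
Two spin states per orbital: 2 × 61 = 122 electrons.

122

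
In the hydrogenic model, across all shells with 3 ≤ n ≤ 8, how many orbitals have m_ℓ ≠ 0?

166

Per-shell orbital counts meeting the constraint:
n=3 → 6; n=4 → 12; n=5 → 20; n=6 → 30; n=7 → 42; n=8 → 56.
Total orbitals: 6 + 12 + 20 + 30 + 42 + 56 = 166.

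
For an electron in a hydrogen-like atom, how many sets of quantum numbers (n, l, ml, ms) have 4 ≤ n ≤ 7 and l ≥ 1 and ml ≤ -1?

104

Count contributing orbitals for each principal shell:
n=4 → 6; n=5 → 10; n=6 → 15; n=7 → 21.
Orbitals: 6 + 10 + 15 + 21 = 52. Including both spin states (ms = ±1/2) gives 2 × 52 = 104 states.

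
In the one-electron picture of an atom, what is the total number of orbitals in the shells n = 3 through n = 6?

Shell n has n² orbitals: 3²=9 + 4²=16 + 5²=25 + 6²=36 = 86 orbitals.

86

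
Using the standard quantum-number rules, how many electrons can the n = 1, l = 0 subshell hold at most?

2

A subshell with l = 0 has 2l+1 = 1 orbital, each holding 2 electrons (spin ±1/2), so 1 × 2 = 2.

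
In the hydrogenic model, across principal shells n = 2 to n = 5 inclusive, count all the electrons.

108

Shell n has n² orbitals: 2²=4 + 3²=9 + 4²=16 + 5²=25 = 54 orbitals.
Two spin states per orbital: 2 × 54 = 108 electrons.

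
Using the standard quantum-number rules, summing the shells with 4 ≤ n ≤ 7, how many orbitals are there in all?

126

Shell n has n² orbitals: 4²=16 + 5²=25 + 6²=36 + 7²=49 = 126 orbitals.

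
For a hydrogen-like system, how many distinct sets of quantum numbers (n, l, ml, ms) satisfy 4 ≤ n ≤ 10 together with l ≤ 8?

Treat each shell separately and count matching orbitals:
n=4 → 16; n=5 → 25; n=6 → 36; n=7 → 49; n=8 → 64; n=9 → 81; n=10 → 81.
Orbitals: 16 + 25 + 36 + 49 + 64 + 81 + 81 = 352. Including both spin states (ms = ±1/2) gives 2 × 352 = 704 states.

704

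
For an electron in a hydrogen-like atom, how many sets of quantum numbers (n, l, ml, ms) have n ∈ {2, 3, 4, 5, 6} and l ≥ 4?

58

Treat each shell separately and count matching orbitals:
n=5 → 9; n=6 → 20.
Orbitals: 9 + 20 = 29. Including both spin states (ms = ±1/2) gives 2 × 29 = 58 states.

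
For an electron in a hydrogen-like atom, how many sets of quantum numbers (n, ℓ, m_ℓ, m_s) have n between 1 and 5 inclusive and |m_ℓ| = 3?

12

Count contributing orbitals for each principal shell:
n=4 → 2; n=5 → 4.
Orbitals: 2 + 4 = 6. Including both spin states (m_s = ±1/2) gives 2 × 6 = 12 states.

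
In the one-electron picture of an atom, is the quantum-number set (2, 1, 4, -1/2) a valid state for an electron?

Invalid

The magnetic quantum number must satisfy −l ≤ ml ≤ l. With l = 1, ml can only be -1, 0, 1, so ml = 4 is forbidden.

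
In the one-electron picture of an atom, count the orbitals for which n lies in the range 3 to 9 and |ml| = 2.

Treat each shell separately and count matching orbitals:
n=3 → 2; n=4 → 4; n=5 → 6; n=6 → 8; n=7 → 10; n=8 → 12; n=9 → 14.
Total orbitals: 2 + 4 + 6 + 8 + 10 + 12 + 14 = 56.

56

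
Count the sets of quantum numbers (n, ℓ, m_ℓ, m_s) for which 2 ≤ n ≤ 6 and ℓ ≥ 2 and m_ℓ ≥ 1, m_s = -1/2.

30

Work shell by shell — for each n, count the (ℓ, m_ℓ) pairs that satisfy ℓ ≥ 2 and m_ℓ ≥ 1:
n=3 → 2; n=4 → 5; n=5 → 9; n=6 → 14.
Orbitals: 2 + 5 + 9 + 14 = 30. With m_s fixed to -1/2 there is one state per orbital, so 30 states.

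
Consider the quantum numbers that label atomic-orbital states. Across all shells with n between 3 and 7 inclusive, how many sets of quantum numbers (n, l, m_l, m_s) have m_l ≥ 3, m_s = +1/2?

20

Go shell by shell, enumerating (l, m_l) with m_l ≥ 3:
n=4 → 1; n=5 → 3; n=6 → 6; n=7 → 10.
Orbitals: 1 + 3 + 6 + 10 = 20. With m_s fixed to +1/2 there is one state per orbital, so 20 states.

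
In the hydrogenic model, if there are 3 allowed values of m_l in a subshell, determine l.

m_l ranges over 2l+1 integers, so 2l+1 = 3 ⇒ l = 1.

l = 1 (p)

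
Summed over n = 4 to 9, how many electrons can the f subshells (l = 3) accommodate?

An f subshell (l = 3) exists for every n ≥ 4, so shells n = 4, 5, 6, 7, 8, 9 each contribute one — 6 subshells.
Since each f subshell holds 2(2·3+1) = 14 electrons, the total is 6 × 14 = 84.

84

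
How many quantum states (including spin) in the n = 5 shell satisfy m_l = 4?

2

For n = 5, l ranges over 0 … 4.
Orbitals with m_l = 4, by l: l=4 → 1.
Orbitals: 1. Each orbital carries two spin states, so 1 × 2 = 2 states.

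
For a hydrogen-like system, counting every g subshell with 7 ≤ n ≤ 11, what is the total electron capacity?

A g subshell (l = 4) exists for every n ≥ 5, so shells n = 7, 8, 9, 10, 11 each contribute one — 5 subshells.
Since each g subshell holds 2(2·4+1) = 18 electrons, the total is 5 × 18 = 90.

90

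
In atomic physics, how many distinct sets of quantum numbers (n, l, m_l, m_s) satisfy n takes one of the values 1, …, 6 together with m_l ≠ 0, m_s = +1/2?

Per-shell orbital counts meeting the constraint:
n=2 → 2; n=3 → 6; n=4 → 12; n=5 → 20; n=6 → 30.
Orbitals: 2 + 6 + 12 + 20 + 30 = 70. With m_s fixed to +1/2 there is one state per orbital, so 70 states.

70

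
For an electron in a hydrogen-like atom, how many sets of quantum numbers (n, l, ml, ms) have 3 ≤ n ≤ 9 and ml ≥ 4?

For each n in the range, tally the orbitals obeying ml ≥ 4:
n=5 → 1; n=6 → 3; n=7 → 6; n=8 → 10; n=9 → 15.
Orbitals: 1 + 3 + 6 + 10 + 15 = 35. Including both spin states (ms = ±1/2) gives 2 × 35 = 70 states.

70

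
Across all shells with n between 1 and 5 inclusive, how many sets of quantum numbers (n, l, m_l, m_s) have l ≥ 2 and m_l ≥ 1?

For each n in the range, tally the orbitals obeying l ≥ 2 and m_l ≥ 1:
n=3 → 2; n=4 → 5; n=5 → 9.
Orbitals: 2 + 5 + 9 = 16. Including both spin states (m_s = ±1/2) gives 2 × 16 = 32 states.

32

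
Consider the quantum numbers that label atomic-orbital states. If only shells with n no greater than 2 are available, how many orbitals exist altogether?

5

Total orbitals = 1² + 2² = 5.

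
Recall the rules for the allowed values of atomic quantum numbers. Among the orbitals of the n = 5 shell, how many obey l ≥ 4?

With n = 5 the allowed l are 0, 1, …, 4.
Contributions: l=4 → 9.
Total orbitals: 9.

9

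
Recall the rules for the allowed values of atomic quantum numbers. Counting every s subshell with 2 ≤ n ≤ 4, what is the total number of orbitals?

3

An s subshell (l = 0) exists for every n ≥ 1, so shells n = 2, 3, 4 each contribute one — 3 subshells.
Since each s subshell has 2·0+1 = 1 orbital, the total is 3 × 1 = 3.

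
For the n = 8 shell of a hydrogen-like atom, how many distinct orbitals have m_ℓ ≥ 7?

With n = 8 the allowed ℓ are 0, 1, …, 7.
Orbitals with m_ℓ ≥ 7, by ℓ: ℓ=7 → 1.
Total orbitals: 1.

1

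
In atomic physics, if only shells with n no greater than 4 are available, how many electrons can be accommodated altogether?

Total orbitals = 1² + 2² + 3² + 4² = 30. Doubling for spin gives 60 electrons.

60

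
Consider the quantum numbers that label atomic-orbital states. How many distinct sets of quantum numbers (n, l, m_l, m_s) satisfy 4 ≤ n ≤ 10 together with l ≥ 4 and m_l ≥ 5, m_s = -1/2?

35

For each n in the range, tally the orbitals obeying l ≥ 4 and m_l ≥ 5:
n=6 → 1; n=7 → 3; n=8 → 6; n=9 → 10; n=10 → 15.
Orbitals: 1 + 3 + 6 + 10 + 15 = 35. With m_s fixed to -1/2 there is one state per orbital, so 35 states.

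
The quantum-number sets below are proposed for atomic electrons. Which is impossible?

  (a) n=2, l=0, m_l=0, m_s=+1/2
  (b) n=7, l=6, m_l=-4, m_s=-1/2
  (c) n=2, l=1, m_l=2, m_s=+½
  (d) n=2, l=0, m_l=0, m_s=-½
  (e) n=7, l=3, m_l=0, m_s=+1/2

(c) has |m_l| = 2 > l = 1, violating −l ≤ m_l ≤ l.
The remaining sets (a), (b), (d), (e) satisfy all four rules.

(c)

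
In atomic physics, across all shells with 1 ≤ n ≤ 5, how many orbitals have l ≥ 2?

For each n in the range, tally the orbitals obeying l ≥ 2:
n=3 → 5; n=4 → 12; n=5 → 21.
Total orbitals: 5 + 12 + 21 = 38.

38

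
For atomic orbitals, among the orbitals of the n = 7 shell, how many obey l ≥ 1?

For n = 7, l ranges over 0 … 6.
Contributions: l=1 → 3; l=2 → 5; l=3 → 7; l=4 → 9; l=5 → 11; l=6 → 13.
Total orbitals: 3 + 5 + 7 + 9 + 11 + 13 = 48.

48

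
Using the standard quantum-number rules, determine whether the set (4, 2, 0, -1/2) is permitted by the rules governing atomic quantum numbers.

n = 4 is a positive integer. l = 2 satisfies 0 ≤ l ≤ n−1 = 3. ml = 0 lies in the range −l … +l (here −2 … 2). ms = -1/2 is one of ±1/2.
All four constraints are satisfied.

Allowed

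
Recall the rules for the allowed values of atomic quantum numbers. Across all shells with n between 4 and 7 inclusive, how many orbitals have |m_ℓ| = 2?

Per-shell orbital counts meeting the constraint:
n=4 → 4; n=5 → 6; n=6 → 8; n=7 → 10.
Total orbitals: 4 + 6 + 8 + 10 = 28.

28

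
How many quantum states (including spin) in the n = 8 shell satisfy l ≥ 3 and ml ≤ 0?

The n = 8 shell has l = 0 through 7; check each.
The (l, ml) pairs meeting l ≥ 3 and ml ≤ 0 give: l=3 → 4; l=4 → 5; l=5 → 6; l=6 → 7; l=7 → 8.
Orbitals: 4 + 5 + 6 + 7 + 8 = 30. Each orbital carries two spin states, so 30 × 2 = 60 states.

60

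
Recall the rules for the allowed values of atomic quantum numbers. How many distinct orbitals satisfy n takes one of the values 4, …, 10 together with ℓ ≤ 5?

Count contributing orbitals for each principal shell:
n=4 → 16; n=5 → 25; n=6 → 36; n=7 → 36; n=8 → 36; n=9 → 36; n=10 → 36.
Total orbitals: 16 + 25 + 36 + 36 + 36 + 36 + 36 = 221.

221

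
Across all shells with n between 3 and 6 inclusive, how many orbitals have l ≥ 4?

29

For each n in the range, tally the orbitals obeying l ≥ 4:
n=5 → 9; n=6 → 20.
Total orbitals: 9 + 20 = 29.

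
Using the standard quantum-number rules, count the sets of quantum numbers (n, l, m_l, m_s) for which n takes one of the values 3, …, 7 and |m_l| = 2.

Count contributing orbitals for each principal shell:
n=3 → 2; n=4 → 4; n=5 → 6; n=6 → 8; n=7 → 10.
Orbitals: 2 + 4 + 6 + 8 + 10 = 30. Including both spin states (m_s = ±1/2) gives 2 × 30 = 60 states.

60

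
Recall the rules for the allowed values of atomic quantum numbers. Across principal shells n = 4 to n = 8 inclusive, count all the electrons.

380

Shell n has n² orbitals: 4²=16 + 5²=25 + 6²=36 + 7²=49 + 8²=64 = 190 orbitals.
Two spin states per orbital: 2 × 190 = 380 electrons.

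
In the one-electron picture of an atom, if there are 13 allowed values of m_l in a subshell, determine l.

l = 6 (i)

m_l ranges over 2l+1 integers, so 2l+1 = 13 ⇒ l = 6.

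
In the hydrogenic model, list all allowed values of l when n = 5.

l is an integer with 0 ≤ l ≤ n−1, so for n = 5: l = 0, 1, 2, 3, 4.

0, 1, 2, 3, 4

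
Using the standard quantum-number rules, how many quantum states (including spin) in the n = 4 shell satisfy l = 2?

Go through l = 0, …, 3 (the values permitted for n = 4).
The (l, m_l) pairs meeting l = 2 give: l=2 → 5.
Orbitals: 5. Each orbital carries two spin states, so 5 × 2 = 10 states.

10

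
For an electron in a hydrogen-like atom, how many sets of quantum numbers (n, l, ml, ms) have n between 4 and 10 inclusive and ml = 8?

6

For each n in the range, tally the orbitals obeying ml = 8:
n=9 → 1; n=10 → 2.
Orbitals: 1 + 2 = 3. Including both spin states (ms = ±1/2) gives 2 × 3 = 6 states.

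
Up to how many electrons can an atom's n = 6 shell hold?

A shell holds 2n² electrons: 2 × 6² = 2 × 36 = 72.

72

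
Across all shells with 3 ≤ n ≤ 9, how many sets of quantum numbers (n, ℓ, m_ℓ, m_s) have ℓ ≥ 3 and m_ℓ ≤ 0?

Work shell by shell — for each n, count the (ℓ, m_ℓ) pairs that satisfy ℓ ≥ 3 and m_ℓ ≤ 0:
n=4 → 4; n=5 → 9; n=6 → 15; n=7 → 22; n=8 → 30; n=9 → 39.
Orbitals: 4 + 9 + 15 + 22 + 30 + 39 = 119. Including both spin states (m_s = ±1/2) gives 2 × 119 = 238 states.

238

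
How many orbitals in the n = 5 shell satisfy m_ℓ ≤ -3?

Go through ℓ = 0, …, 4 (the values permitted for n = 5).
Orbitals with m_ℓ ≤ -3, by ℓ: ℓ=3 → 1; ℓ=4 → 2.
Total orbitals: 1 + 2 = 3.

3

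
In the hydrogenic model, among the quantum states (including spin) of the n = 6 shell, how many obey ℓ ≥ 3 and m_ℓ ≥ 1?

Per ℓ-value: ℓ=3 → 3; ℓ=4 → 4; ℓ=5 → 5.
Orbitals: 3 + 4 + 5 = 12. Each orbital carries two spin states, so 12 × 2 = 24 states.

24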